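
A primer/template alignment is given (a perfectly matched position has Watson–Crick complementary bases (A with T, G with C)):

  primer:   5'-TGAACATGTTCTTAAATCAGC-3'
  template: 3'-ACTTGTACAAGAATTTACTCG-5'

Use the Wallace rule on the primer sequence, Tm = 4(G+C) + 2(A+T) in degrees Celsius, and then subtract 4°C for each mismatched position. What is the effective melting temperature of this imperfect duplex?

Primer base counts: A=7, T=7, G=3, C=4 → A+T=14, G+C=7
Perfect-match Tm = 2(14) + 4(7) = 28 + 28 = 56°C
Mismatches (positions where the bases are not complementary): 1 (at position 18)
Effective Tm = 56 − 1×4 = 56 − 4 = 52°C

52°C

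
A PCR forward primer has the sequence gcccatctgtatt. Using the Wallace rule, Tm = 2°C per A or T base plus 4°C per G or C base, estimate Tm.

A=2, C=4, G=2, T=5
So N_AT = 7 and N_GC = 6.
Tm = 2(7) + 4(6) = 14 + 24 = 38°C

38°C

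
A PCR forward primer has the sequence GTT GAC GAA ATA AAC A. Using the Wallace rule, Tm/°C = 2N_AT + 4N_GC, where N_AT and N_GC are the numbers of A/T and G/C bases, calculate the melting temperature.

Scanning the sequence gives C=2, A=8, G=3, T=3.
So N_AT = 11 and N_GC = 5.
Tm = 4·5 + 2·11 = 20 + 22 = 42°C

42°C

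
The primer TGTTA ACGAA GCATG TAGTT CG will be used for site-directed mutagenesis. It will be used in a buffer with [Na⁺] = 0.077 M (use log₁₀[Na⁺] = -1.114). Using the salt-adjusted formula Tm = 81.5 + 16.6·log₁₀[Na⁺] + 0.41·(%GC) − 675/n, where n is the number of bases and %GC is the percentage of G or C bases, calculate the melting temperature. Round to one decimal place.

49.1°C

Length n = 22. Counting bases: G=6, T=7, A=6, C=3
G+C = 9, so %GC = 9/22 × 100 = 40.909%
Salt term: 16.6 × (-1.114) = -18.492
GC term: 0.41 × 40.909 = 16.773; length term: −675/22 = −30.682
Tm = 81.5 + (-18.492) + 16.773 − 30.682 = 49.099 → 49.1°C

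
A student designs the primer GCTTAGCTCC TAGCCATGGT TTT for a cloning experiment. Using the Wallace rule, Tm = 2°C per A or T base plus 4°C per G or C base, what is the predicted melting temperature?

Base counts: T=9, A=3, G=5, C=6
AT pairs contribute 12, GC pairs contribute 11.
Tm = 4·11 + 2·12 = 44 + 24 = 68°C

68°C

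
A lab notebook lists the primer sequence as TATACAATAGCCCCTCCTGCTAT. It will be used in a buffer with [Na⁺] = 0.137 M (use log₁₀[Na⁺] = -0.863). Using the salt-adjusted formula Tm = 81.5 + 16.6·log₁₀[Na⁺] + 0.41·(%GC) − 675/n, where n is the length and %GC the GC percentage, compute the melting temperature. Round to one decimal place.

55.7°C

Length n = 23. Counting bases: G=2, T=7, C=8, A=6
G+C = 10, so %GC = 10/23 × 100 = 43.478%
Salt term: 16.6 × (-0.863) = -14.326
GC term: 0.41 × 43.478 = 17.826; length term: −675/23 = −29.348
Tm = 81.5 + (-14.326) + 17.826 − 29.348 = 55.652 → 55.7°C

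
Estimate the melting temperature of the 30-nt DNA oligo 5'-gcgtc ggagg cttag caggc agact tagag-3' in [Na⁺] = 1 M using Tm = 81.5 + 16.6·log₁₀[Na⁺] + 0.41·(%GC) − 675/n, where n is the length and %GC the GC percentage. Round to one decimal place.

83.6°C

Length n = 30. Counting bases: C=6, A=7, T=5, G=12
G+C = 18, so %GC = 18/30 × 100 = 60%
Salt term: 16.6 × (0) = 0
GC term: 0.41 × 60 = 24.6; length term: −675/30 = −22.5
Tm = 81.5 + (0) + 24.6 − 22.5 = 83.6 → 83.6°C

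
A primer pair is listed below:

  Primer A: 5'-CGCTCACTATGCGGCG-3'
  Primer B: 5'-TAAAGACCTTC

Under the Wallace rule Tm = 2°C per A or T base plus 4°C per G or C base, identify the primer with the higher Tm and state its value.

Primer A, 54°C

Primer A: A+T=5, G+C=11 → Tm = 2(5)+4(11) = 54°C
Primer B: A+T=7, G+C=4 → Tm = 2(7)+4(4) = 30°C
54°C vs 30°C → primer A is higher.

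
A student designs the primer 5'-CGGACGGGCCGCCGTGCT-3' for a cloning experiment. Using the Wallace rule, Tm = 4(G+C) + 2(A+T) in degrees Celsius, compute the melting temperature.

66°C

Counting bases: G=8, T=2, C=7, A=1
AT pairs contribute 3, GC pairs contribute 15.
Tm = 2×3 + 4×15 = 66°C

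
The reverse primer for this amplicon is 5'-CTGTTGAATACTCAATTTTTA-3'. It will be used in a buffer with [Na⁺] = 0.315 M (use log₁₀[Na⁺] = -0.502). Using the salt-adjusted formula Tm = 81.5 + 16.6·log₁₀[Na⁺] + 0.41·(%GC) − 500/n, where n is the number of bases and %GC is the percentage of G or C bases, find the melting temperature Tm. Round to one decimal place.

59.1°C

Length n = 21. Scanning the sequence gives A=6, C=3, G=2, T=10.
G+C = 5, so %GC = 5/21 × 100 = 23.81%
Salt term: 16.6 × (-0.502) = -8.333
GC term: 0.41 × 23.81 = 9.762; length term: −500/21 = −23.81
Tm = 81.5 + (-8.333) + 9.762 − 23.81 = 59.119 → 59.1°C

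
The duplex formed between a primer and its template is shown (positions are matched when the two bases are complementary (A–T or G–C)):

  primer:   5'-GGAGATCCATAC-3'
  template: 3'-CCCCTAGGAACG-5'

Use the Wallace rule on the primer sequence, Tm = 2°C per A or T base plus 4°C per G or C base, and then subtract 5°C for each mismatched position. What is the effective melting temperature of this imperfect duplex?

21°C

Primer base counts: A=4, T=2, G=3, C=3 → A+T=6, G+C=6
Perfect-match Tm = 2(6) + 4(6) = 12 + 24 = 36°C
Mismatches (positions where the bases are not complementary): 3 (at positions 3, 9, 11)
Effective Tm = 36 − 3×5 = 36 − 15 = 21°C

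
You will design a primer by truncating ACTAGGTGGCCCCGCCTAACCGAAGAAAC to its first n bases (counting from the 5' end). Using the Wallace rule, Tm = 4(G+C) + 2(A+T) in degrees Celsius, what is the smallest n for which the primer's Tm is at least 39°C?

n = 12

First 11 bases: ACTAGGTGGCC → Tm = 36°C (< 39°C)
First 12 bases: ACTAGGTGGCCC → Tm = 40°C (≥ 39°C)
Each additional base adds 2°C (A/T) or 4°C (G/C), so Tm is non-decreasing in n; n = 12 is the first length to reach 39°C.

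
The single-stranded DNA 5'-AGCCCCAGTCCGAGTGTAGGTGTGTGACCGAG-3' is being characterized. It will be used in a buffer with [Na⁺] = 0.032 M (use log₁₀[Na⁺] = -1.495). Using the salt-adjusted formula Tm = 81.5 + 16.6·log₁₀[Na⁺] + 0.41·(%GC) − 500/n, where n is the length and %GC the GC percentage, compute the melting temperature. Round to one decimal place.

66.7°C

Length n = 32. Counting bases: A=6, G=12, C=8, T=6
G+C = 20, so %GC = 20/32 × 100 = 62.5%
Salt term: 16.6 × (-1.495) = -24.817
GC term: 0.41 × 62.5 = 25.625; length term: −500/32 = −15.625
Tm = 81.5 + (-24.817) + 25.625 − 15.625 = 66.683 → 66.7°C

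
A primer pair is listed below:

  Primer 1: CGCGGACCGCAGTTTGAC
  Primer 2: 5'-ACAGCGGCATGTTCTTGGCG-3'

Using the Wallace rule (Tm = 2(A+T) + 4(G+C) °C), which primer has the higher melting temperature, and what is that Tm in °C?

Primer 2, 64°C

Primer 1: A+T=6, G+C=12 → Tm = 2(6)+4(12) = 60°C
Primer 2: A+T=8, G+C=12 → Tm = 2(8)+4(12) = 64°C
60°C vs 64°C → primer 2 is higher.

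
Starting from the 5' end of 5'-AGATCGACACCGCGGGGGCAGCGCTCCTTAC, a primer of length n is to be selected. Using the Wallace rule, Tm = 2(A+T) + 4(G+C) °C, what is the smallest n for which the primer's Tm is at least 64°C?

First 18 bases: AGATCGACACCGCGGGGG → Tm = 62°C (< 64°C)
First 19 bases: AGATCGACACCGCGGGGGC → Tm = 66°C (≥ 64°C)
Since every base adds ≥2°C, Tm only increases with n, so the threshold is first crossed at n = 19.

n = 19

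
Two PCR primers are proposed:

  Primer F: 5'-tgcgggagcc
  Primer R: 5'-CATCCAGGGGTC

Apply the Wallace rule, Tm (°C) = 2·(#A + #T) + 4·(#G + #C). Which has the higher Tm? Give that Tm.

Primer F: A+T=2, G+C=8 → Tm = 2(2)+4(8) = 36°C
Primer R: A+T=4, G+C=8 → Tm = 2(4)+4(8) = 40°C
36°C vs 40°C → primer R is higher.

Primer R, 40°C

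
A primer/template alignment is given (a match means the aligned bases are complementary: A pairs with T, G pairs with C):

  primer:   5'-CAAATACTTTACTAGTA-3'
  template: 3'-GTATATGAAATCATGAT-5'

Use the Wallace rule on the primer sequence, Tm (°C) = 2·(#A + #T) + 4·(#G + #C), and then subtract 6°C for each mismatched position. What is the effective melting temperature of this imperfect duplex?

24°C

Primer base counts: A=7, T=6, G=1, C=3 → A+T=13, G+C=4
Perfect-match Tm = 2(13) + 4(4) = 26 + 16 = 42°C
Mismatches (positions where the bases are not complementary): 3 (at positions 3, 12, 15)
Effective Tm = 42 − 3×6 = 42 − 18 = 24°C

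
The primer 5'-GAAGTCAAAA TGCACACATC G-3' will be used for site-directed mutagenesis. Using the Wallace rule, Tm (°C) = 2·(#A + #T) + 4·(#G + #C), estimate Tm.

Base counts: C=5, A=9, G=4, T=3
So N_AT = 12 and N_GC = 9.
Tm = 2(12) + 4(9) = 24 + 36 = 60°C

60°C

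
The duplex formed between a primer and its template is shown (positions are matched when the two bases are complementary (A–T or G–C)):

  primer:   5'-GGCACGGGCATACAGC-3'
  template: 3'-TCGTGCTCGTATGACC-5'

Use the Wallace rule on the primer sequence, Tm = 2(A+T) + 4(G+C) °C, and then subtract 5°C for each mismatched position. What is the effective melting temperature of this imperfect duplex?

34°C

Primer base counts: A=4, T=1, G=6, C=5 → A+T=5, G+C=11
Perfect-match Tm = 2(5) + 4(11) = 10 + 44 = 54°C
Mismatches (positions where the bases are not complementary): 4 (at positions 1, 7, 14, 16)
Effective Tm = 54 − 4×5 = 54 − 20 = 34°C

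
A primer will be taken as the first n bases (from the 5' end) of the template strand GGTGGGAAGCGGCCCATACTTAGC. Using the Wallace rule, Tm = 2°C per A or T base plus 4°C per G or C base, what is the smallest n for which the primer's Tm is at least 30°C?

n = 9

First 8 bases: GGTGGGAA → Tm = 26°C (< 30°C)
First 9 bases: GGTGGGAAG → Tm = 30°C (≥ 30°C)
Since every base adds ≥2°C, Tm only increases with n, so the threshold is first crossed at n = 9.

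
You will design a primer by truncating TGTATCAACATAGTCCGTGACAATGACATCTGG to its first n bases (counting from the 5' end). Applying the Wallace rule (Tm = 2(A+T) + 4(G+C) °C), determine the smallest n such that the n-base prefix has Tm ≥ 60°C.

First 20 bases: TGTATCAACATAGTCCGTGA → Tm = 56°C (< 60°C)
First 21 bases: TGTATCAACATAGTCCGTGAC → Tm = 60°C (≥ 60°C)
Each additional base adds 2°C (A/T) or 4°C (G/C), so Tm is non-decreasing in n; n = 21 is the first length to reach 60°C.

n = 21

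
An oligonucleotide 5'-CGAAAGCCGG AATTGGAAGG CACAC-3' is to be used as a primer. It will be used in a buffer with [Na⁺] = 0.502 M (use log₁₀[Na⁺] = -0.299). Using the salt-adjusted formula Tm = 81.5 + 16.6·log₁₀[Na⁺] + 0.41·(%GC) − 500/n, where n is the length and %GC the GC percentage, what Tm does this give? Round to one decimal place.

Length n = 25. T=2, A=9, G=8, C=6
G+C = 14, so %GC = 14/25 × 100 = 56%
Salt term: 16.6 × (-0.299) = -4.963
GC term: 0.41 × 56 = 22.96; length term: −500/25 = −20
Tm = 81.5 + (-4.963) + 22.96 − 20 = 79.497 → 79.5°C

79.5°C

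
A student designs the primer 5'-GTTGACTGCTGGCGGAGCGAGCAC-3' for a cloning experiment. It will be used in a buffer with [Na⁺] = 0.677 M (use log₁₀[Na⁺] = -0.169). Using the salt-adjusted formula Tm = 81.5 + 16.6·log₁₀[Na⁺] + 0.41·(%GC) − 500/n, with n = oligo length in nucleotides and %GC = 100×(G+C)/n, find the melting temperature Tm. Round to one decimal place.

Length n = 24. Base counts: T=4, G=10, C=6, A=4
G+C = 16, so %GC = 16/24 × 100 = 66.667%
Salt term: 16.6 × (-0.169) = -2.805
GC term: 0.41 × 66.667 = 27.333; length term: −500/24 = −20.833
Tm = 81.5 + (-2.805) + 27.333 − 20.833 = 85.195 → 85.2°C

85.2°C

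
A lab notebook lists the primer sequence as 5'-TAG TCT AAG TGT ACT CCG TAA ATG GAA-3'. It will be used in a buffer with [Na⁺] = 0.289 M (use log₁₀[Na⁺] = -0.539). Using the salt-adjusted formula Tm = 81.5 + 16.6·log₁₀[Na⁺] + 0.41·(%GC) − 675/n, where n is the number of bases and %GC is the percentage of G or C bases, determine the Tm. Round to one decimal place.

62.7°C

Length n = 27. Scanning the sequence gives T=8, A=9, G=6, C=4.
G+C = 10, so %GC = 10/27 × 100 = 37.037%
Salt term: 16.6 × (-0.539) = -8.947
GC term: 0.41 × 37.037 = 15.185; length term: −675/27 = −25
Tm = 81.5 + (-8.947) + 15.185 − 25 = 62.738 → 62.7°C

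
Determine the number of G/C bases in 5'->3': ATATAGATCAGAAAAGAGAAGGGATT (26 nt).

C=1, A=13, G=7, T=5
G+C = 7 + 1 = 8

8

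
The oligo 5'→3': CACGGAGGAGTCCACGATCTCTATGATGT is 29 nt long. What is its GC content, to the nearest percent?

52%

Counting bases: C=7, A=7, T=7, G=8
G+C = 8 + 7 = 15 out of 29 bases
%GC = 15/29 × 100 = 51.72% ≈ 52%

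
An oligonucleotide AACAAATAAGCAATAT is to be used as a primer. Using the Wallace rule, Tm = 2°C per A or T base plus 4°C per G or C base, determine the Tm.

Base counts: G=1, A=10, T=3, C=2
A+T = 13, G+C = 3
Tm = 2×13 + 4×3 = 38°C

38°C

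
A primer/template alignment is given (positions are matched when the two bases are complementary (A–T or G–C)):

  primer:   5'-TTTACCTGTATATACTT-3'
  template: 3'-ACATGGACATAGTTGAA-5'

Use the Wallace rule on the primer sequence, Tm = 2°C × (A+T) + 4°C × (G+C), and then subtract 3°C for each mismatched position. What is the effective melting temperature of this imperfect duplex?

33°C

Primer base counts: A=4, T=9, G=1, C=3 → A+T=13, G+C=4
Perfect-match Tm = 2(13) + 4(4) = 26 + 16 = 42°C
Mismatches (positions where the bases are not complementary): 3 (at positions 2, 12, 13)
Effective Tm = 42 − 3×3 = 42 − 9 = 33°C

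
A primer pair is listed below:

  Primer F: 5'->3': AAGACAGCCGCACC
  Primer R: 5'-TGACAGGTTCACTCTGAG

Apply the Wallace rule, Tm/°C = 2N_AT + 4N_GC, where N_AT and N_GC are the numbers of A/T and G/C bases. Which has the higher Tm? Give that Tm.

Primer R, 54°C

Primer F: A+T=5, G+C=9 → Tm = 2(5)+4(9) = 46°C
Primer R: A+T=9, G+C=9 → Tm = 2(9)+4(9) = 54°C
46°C vs 54°C → primer R is higher.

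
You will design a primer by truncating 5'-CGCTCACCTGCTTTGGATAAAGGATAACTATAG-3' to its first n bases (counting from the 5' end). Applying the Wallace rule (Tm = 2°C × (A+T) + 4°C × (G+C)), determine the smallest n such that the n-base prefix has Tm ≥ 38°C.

First 10 bases: CGCTCACCTG → Tm = 34°C (< 38°C)
First 11 bases: CGCTCACCTGC → Tm = 38°C (≥ 38°C)
Since every base adds ≥2°C, Tm only increases with n, so the threshold is first crossed at n = 11.

n = 11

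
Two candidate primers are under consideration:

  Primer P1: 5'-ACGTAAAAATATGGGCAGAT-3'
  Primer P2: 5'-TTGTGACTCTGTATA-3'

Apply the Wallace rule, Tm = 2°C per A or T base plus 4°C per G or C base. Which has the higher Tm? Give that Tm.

Primer P1, 54°C

Primer P1: A+T=13, G+C=7 → Tm = 2(13)+4(7) = 54°C
Primer P2: A+T=10, G+C=5 → Tm = 2(10)+4(5) = 40°C
54°C vs 40°C → primer P1 is higher.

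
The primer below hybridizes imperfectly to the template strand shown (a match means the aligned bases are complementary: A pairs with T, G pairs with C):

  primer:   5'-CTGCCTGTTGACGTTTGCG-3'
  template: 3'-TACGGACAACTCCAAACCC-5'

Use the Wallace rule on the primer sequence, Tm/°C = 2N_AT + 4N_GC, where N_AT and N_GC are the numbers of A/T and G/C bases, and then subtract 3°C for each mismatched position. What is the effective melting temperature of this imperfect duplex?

Primer base counts: A=1, T=7, G=6, C=5 → A+T=8, G+C=11
Perfect-match Tm = 2(8) + 4(11) = 16 + 44 = 60°C
Mismatches (positions where the bases are not complementary): 3 (at positions 1, 12, 18)
Effective Tm = 60 − 3×3 = 60 − 9 = 51°C

51°C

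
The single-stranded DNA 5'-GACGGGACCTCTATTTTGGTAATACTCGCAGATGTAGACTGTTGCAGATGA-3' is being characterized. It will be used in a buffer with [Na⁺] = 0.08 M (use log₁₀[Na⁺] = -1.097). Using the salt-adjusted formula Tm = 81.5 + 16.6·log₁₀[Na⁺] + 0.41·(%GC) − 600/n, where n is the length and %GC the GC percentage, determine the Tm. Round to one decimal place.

Length n = 51. Counting bases: T=15, G=14, C=9, A=13
G+C = 23, so %GC = 23/51 × 100 = 45.098%
Salt term: 16.6 × (-1.097) = -18.21
GC term: 0.41 × 45.098 = 18.49; length term: −600/51 = −11.765
Tm = 81.5 + (-18.21) + 18.49 − 11.765 = 70.015 → 70.0°C

70.0°C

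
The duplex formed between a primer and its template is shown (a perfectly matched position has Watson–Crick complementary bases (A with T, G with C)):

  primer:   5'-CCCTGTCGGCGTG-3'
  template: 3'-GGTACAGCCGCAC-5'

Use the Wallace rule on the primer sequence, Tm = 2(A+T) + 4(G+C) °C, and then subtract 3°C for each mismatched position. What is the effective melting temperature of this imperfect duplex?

43°C

Primer base counts: A=0, T=3, G=5, C=5 → A+T=3, G+C=10
Perfect-match Tm = 2(3) + 4(10) = 6 + 40 = 46°C
Mismatches (positions where the bases are not complementary): 1 (at position 3)
Effective Tm = 46 − 1×3 = 46 − 3 = 43°C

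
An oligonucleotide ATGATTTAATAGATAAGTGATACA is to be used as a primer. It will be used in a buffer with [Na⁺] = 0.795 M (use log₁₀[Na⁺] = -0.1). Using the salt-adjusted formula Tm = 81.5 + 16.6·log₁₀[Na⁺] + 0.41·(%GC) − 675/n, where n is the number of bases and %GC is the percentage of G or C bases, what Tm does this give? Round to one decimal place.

Length n = 24. A=11, G=4, T=8, C=1
G+C = 5, so %GC = 5/24 × 100 = 20.833%
Salt term: 16.6 × (-0.1) = -1.66
GC term: 0.41 × 20.833 = 8.542; length term: −675/24 = −28.125
Tm = 81.5 + (-1.66) + 8.542 − 28.125 = 60.257 → 60.3°C

60.3°C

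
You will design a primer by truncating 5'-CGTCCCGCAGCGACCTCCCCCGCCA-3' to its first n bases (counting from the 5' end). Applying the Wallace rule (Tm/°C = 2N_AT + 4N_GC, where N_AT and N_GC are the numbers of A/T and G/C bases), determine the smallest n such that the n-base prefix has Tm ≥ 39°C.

First 10 bases: CGTCCCGCAG → Tm = 36°C (< 39°C)
First 11 bases: CGTCCCGCAGC → Tm = 40°C (≥ 39°C)
Each additional base adds 2°C (A/T) or 4°C (G/C), so Tm is non-decreasing in n; n = 11 is the first length to reach 39°C.

n = 11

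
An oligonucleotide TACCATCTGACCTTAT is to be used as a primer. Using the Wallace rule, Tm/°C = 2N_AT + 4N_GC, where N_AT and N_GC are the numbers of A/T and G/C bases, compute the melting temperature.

Scanning the sequence gives G=1, A=4, T=6, C=5.
So N_AT = 10 and N_GC = 6.
Tm = 2(10) + 4(6) = 20 + 24 = 44°C

44°C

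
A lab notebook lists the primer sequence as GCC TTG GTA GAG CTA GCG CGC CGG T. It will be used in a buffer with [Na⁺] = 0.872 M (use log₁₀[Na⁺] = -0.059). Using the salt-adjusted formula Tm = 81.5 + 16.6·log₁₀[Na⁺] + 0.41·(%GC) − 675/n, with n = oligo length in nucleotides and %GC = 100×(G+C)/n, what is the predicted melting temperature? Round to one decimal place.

81.4°C

Length n = 25. Base counts: C=7, T=5, G=10, A=3
G+C = 17, so %GC = 17/25 × 100 = 68%
Salt term: 16.6 × (-0.059) = -0.979
GC term: 0.41 × 68 = 27.88; length term: −675/25 = −27
Tm = 81.5 + (-0.979) + 27.88 − 27 = 81.401 → 81.4°C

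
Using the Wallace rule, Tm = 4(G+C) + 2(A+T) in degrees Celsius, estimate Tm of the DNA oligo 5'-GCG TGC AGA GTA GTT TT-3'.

G=6, C=2, A=3, T=6
A+T = 9, G+C = 8
Tm = 4·8 + 2·9 = 32 + 18 = 50°C

50°C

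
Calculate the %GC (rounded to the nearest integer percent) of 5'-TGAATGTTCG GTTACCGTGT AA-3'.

41%

T=8, A=5, G=6, C=3
G+C = 6 + 3 = 9 out of 22 bases
%GC = 9/22 × 100 = 40.91% ≈ 41%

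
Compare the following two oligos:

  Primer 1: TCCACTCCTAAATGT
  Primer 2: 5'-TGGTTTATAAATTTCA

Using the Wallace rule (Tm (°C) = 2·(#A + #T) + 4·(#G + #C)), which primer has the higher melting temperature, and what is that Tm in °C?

Primer 1: A+T=9, G+C=6 → Tm = 2(9)+4(6) = 42°C
Primer 2: A+T=13, G+C=3 → Tm = 2(13)+4(3) = 38°C
42°C vs 38°C → primer 1 is higher.

Primer 1, 42°C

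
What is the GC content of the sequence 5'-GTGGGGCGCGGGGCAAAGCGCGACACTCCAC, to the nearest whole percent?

74%

Counting bases: C=10, A=6, G=13, T=2
G+C = 13 + 10 = 23 out of 31 bases
%GC = 23/31 × 100 = 74.19% ≈ 74%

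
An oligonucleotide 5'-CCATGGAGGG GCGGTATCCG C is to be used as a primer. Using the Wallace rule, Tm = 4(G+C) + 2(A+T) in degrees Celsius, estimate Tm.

Scanning the sequence gives G=9, C=6, T=3, A=3.
So N_AT = 6 and N_GC = 15.
Tm = 2×6 + 4×15 = 72°C

72°C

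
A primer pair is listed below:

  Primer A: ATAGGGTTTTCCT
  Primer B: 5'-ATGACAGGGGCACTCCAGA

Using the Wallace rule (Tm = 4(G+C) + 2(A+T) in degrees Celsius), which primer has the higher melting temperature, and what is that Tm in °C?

Primer B, 60°C

Primer A: A+T=8, G+C=5 → Tm = 2(8)+4(5) = 36°C
Primer B: A+T=8, G+C=11 → Tm = 2(8)+4(11) = 60°C
36°C vs 60°C → primer B is higher.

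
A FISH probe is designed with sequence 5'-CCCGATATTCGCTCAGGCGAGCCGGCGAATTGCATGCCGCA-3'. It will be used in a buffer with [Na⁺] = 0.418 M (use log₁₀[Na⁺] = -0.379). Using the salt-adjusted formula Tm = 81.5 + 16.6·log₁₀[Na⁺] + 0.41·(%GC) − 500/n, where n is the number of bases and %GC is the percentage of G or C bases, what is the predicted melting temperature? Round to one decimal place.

89.0°C

Length n = 41. Scanning the sequence gives T=7, A=8, C=14, G=12.
G+C = 26, so %GC = 26/41 × 100 = 63.415%
Salt term: 16.6 × (-0.379) = -6.291
GC term: 0.41 × 63.415 = 26; length term: −500/41 = −12.195
Tm = 81.5 + (-6.291) + 26 − 12.195 = 89.014 → 89.0°C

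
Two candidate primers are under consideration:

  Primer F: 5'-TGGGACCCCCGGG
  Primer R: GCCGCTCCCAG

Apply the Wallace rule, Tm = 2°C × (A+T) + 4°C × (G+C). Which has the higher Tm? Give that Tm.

Primer F: A+T=2, G+C=11 → Tm = 2(2)+4(11) = 48°C
Primer R: A+T=2, G+C=9 → Tm = 2(2)+4(9) = 40°C
48°C vs 40°C → primer F is higher.

Primer F, 48°C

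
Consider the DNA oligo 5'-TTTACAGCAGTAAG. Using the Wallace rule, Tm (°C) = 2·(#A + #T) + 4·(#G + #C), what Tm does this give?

Counting bases: A=5, C=2, G=3, T=4
AT pairs contribute 9, GC pairs contribute 5.
Tm = 2(9) + 4(5) = 18 + 20 = 38°C

38°C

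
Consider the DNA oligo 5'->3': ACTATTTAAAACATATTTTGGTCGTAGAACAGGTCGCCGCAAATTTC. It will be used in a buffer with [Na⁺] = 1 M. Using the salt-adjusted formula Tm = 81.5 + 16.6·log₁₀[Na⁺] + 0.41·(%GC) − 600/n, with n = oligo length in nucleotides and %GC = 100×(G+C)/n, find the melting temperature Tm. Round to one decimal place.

83.6°C

Length n = 47. G=8, A=15, T=15, C=9
G+C = 17, so %GC = 17/47 × 100 = 36.17%
Salt term: 16.6 × (0) = 0
GC term: 0.41 × 36.17 = 14.83; length term: −600/47 = −12.766
Tm = 81.5 + (0) + 14.83 − 12.766 = 83.564 → 83.6°C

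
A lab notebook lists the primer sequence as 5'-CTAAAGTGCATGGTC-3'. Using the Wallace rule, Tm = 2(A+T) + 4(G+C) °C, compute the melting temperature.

44°C

Counting bases: A=4, C=3, G=4, T=4
AT pairs contribute 8, GC pairs contribute 7.
Tm = 2×8 + 4×7 = 44°C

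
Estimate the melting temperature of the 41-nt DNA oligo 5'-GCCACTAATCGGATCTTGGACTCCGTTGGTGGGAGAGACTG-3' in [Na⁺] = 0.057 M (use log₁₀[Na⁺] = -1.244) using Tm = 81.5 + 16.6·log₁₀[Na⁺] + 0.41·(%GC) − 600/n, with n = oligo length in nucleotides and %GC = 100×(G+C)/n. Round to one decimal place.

Length n = 41. A=8, T=10, C=9, G=14
G+C = 23, so %GC = 23/41 × 100 = 56.098%
Salt term: 16.6 × (-1.244) = -20.65
GC term: 0.41 × 56.098 = 23; length term: −600/41 = −14.634
Tm = 81.5 + (-20.65) + 23 − 14.634 = 69.216 → 69.2°C

69.2°C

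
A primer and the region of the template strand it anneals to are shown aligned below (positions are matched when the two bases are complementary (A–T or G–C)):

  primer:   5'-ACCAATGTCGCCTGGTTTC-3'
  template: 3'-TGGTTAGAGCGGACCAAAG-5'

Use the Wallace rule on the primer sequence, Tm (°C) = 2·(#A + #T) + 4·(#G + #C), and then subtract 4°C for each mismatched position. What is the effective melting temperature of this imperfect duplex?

54°C

Primer base counts: A=3, T=6, G=4, C=6 → A+T=9, G+C=10
Perfect-match Tm = 2(9) + 4(10) = 18 + 40 = 58°C
Mismatches (positions where the bases are not complementary): 1 (at position 7)
Effective Tm = 58 − 1×4 = 58 − 4 = 54°C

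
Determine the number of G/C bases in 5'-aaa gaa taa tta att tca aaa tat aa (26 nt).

Scanning the sequence gives G=1, C=1, A=16, T=8.
Total G or C: 1 + 1 = 2

2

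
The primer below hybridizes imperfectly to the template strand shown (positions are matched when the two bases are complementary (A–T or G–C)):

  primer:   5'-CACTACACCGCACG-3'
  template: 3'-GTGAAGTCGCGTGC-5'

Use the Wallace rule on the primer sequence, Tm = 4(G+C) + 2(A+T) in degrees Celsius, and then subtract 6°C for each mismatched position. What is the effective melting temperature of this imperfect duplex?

34°C

Primer base counts: A=4, T=1, G=2, C=7 → A+T=5, G+C=9
Perfect-match Tm = 2(5) + 4(9) = 10 + 36 = 46°C
Mismatches (positions where the bases are not complementary): 2 (at positions 5, 8)
Effective Tm = 46 − 2×6 = 46 − 12 = 34°C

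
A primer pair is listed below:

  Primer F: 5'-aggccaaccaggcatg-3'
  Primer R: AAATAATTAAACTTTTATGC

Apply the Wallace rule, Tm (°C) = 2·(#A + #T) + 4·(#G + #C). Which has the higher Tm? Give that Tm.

Primer F, 52°C

Primer F: A+T=6, G+C=10 → Tm = 2(6)+4(10) = 52°C
Primer R: A+T=17, G+C=3 → Tm = 2(17)+4(3) = 46°C
52°C vs 46°C → primer F is higher.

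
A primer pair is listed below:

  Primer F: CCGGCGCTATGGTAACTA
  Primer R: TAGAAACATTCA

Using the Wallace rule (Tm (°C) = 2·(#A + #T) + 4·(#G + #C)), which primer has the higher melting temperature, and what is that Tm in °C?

Primer F, 56°C

Primer F: A+T=8, G+C=10 → Tm = 2(8)+4(10) = 56°C
Primer R: A+T=9, G+C=3 → Tm = 2(9)+4(3) = 30°C
56°C vs 30°C → primer F is higher.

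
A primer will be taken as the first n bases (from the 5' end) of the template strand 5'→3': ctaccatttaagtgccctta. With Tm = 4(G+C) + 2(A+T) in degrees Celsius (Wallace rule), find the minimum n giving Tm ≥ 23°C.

First 8 bases: CTACCATT → Tm = 22°C (< 23°C)
First 9 bases: CTACCATTT → Tm = 24°C (≥ 23°C)
Each additional base adds 2°C (A/T) or 4°C (G/C), so Tm is non-decreasing in n; n = 9 is the first length to reach 23°C.

n = 9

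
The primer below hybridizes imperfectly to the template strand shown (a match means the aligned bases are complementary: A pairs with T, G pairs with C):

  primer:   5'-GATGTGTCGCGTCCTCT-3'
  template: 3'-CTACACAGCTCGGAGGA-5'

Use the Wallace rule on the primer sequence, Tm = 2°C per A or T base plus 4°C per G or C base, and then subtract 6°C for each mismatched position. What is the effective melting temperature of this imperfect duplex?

30°C

Primer base counts: A=1, T=6, G=5, C=5 → A+T=7, G+C=10
Perfect-match Tm = 2(7) + 4(10) = 14 + 40 = 54°C
Mismatches (positions where the bases are not complementary): 4 (at positions 10, 12, 14, 15)
Effective Tm = 54 − 4×6 = 54 − 24 = 30°C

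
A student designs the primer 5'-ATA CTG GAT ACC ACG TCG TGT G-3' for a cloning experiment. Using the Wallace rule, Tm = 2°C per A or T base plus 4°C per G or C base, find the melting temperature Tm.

66°C

Counting bases: T=6, A=5, C=5, G=6
So N_AT = 11 and N_GC = 11.
Tm = 2×11 + 4×11 = 66°C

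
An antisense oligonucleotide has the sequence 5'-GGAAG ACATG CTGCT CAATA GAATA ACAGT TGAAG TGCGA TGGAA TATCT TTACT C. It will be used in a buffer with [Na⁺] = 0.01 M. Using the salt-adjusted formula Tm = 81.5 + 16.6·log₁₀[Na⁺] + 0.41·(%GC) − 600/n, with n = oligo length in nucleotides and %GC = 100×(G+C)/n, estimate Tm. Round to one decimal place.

53.7°C

Length n = 56. G=13, C=9, A=19, T=15
G+C = 22, so %GC = 22/56 × 100 = 39.286%
Salt term: 16.6 × (-2) = -33.2
GC term: 0.41 × 39.286 = 16.107; length term: −600/56 = −10.714
Tm = 81.5 + (-33.2) + 16.107 − 10.714 = 53.693 → 53.7°C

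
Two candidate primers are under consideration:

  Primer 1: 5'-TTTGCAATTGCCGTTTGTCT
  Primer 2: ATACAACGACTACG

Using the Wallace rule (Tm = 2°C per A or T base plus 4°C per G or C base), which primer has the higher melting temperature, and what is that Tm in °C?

Primer 1: A+T=12, G+C=8 → Tm = 2(12)+4(8) = 56°C
Primer 2: A+T=8, G+C=6 → Tm = 2(8)+4(6) = 40°C
56°C vs 40°C → primer 1 is higher.

Primer 1, 56°C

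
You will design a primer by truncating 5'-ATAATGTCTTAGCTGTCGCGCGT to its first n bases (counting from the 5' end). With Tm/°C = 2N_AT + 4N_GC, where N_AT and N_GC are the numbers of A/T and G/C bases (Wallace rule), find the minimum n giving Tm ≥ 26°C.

First 10 bases: ATAATGTCTT → Tm = 24°C (< 26°C)
First 11 bases: ATAATGTCTTA → Tm = 26°C (≥ 26°C)
Since every base adds ≥2°C, Tm only increases with n, so the threshold is first crossed at n = 11.

n = 11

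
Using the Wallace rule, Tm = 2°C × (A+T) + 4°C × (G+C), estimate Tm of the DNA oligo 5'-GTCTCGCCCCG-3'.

40°C

Scanning the sequence gives G=3, T=2, C=6, A=0.
A+T = 2, G+C = 9
Tm = 2×2 + 4×9 = 40°C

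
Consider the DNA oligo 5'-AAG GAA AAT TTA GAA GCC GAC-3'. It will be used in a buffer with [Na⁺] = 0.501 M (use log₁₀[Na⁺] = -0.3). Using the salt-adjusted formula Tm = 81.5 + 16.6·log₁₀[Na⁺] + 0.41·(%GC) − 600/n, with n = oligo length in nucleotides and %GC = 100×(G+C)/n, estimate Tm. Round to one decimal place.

63.6°C

Length n = 21. Base counts: A=10, G=5, C=3, T=3
G+C = 8, so %GC = 8/21 × 100 = 38.095%
Salt term: 16.6 × (-0.3) = -4.98
GC term: 0.41 × 38.095 = 15.619; length term: −600/21 = −28.571
Tm = 81.5 + (-4.98) + 15.619 − 28.571 = 63.568 → 63.6°C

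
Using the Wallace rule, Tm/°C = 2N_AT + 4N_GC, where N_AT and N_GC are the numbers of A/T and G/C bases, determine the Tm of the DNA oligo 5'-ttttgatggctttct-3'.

40°C

Base counts: G=3, C=2, T=9, A=1
AT pairs contribute 10, GC pairs contribute 5.
Tm = 2(10) + 4(5) = 20 + 20 = 40°C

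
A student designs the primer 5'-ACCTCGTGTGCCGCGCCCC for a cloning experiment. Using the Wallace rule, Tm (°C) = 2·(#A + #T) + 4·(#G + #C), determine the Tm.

T=3, C=10, G=5, A=1
So N_AT = 4 and N_GC = 15.
Tm = 4·15 + 2·4 = 60 + 8 = 68°C

68°C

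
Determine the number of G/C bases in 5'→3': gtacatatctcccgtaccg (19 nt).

10

Counting bases: C=7, T=5, G=3, A=4
G+C = 3 + 7 = 10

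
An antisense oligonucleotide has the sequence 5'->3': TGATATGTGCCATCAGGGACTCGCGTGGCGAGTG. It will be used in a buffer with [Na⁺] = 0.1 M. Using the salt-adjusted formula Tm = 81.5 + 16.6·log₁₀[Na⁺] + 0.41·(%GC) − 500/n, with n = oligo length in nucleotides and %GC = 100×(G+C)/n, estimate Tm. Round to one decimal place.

Length n = 34. Scanning the sequence gives G=13, A=6, T=8, C=7.
G+C = 20, so %GC = 20/34 × 100 = 58.824%
Salt term: 16.6 × (-1) = -16.6
GC term: 0.41 × 58.824 = 24.118; length term: −500/34 = −14.706
Tm = 81.5 + (-16.6) + 24.118 − 14.706 = 74.312 → 74.3°C

74.3°C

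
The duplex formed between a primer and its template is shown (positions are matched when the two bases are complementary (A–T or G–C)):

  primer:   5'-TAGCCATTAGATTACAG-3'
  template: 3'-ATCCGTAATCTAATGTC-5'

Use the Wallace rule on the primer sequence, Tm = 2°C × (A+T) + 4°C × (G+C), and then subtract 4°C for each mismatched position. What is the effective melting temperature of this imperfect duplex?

42°C

Primer base counts: A=6, T=5, G=3, C=3 → A+T=11, G+C=6
Perfect-match Tm = 2(11) + 4(6) = 22 + 24 = 46°C
Mismatches (positions where the bases are not complementary): 1 (at position 4)
Effective Tm = 46 − 1×4 = 46 − 4 = 42°C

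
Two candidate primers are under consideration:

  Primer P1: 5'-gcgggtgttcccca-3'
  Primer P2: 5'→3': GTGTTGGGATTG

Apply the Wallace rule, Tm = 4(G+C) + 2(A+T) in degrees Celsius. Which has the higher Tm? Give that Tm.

Primer P1, 48°C

Primer P1: A+T=4, G+C=10 → Tm = 2(4)+4(10) = 48°C
Primer P2: A+T=6, G+C=6 → Tm = 2(6)+4(6) = 36°C
48°C vs 36°C → primer P1 is higher.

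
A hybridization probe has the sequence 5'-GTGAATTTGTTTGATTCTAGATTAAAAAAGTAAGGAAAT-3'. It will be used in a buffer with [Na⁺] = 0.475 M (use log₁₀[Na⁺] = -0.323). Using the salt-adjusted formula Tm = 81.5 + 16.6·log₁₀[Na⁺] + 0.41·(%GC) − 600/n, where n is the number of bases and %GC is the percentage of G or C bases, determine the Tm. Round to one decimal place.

Length n = 39. Base counts: A=16, T=14, G=8, C=1
G+C = 9, so %GC = 9/39 × 100 = 23.077%
Salt term: 16.6 × (-0.323) = -5.362
GC term: 0.41 × 23.077 = 9.462; length term: −600/39 = −15.385
Tm = 81.5 + (-5.362) + 9.462 − 15.385 = 70.215 → 70.2°C

70.2°C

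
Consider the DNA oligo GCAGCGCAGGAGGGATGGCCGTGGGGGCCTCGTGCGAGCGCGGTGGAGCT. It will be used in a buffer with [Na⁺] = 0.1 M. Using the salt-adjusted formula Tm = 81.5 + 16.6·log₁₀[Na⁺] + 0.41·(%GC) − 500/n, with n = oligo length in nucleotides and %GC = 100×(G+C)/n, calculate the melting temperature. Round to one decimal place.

Length n = 50. A=6, G=26, T=6, C=12
G+C = 38, so %GC = 38/50 × 100 = 76%
Salt term: 16.6 × (-1) = -16.6
GC term: 0.41 × 76 = 31.16; length term: −500/50 = −10
Tm = 81.5 + (-16.6) + 31.16 − 10 = 86.06 → 86.1°C

86.1°C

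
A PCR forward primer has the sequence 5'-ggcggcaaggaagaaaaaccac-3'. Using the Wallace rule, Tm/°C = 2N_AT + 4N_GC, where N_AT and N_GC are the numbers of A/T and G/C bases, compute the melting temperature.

68°C

Counting bases: G=7, C=5, A=10, T=0
AT pairs contribute 10, GC pairs contribute 12.
Tm = 2×10 + 4×12 = 68°C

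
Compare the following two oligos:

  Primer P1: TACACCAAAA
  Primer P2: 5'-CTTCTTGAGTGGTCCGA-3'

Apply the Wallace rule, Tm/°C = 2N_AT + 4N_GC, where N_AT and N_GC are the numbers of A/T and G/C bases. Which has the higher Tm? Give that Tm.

Primer P1: A+T=7, G+C=3 → Tm = 2(7)+4(3) = 26°C
Primer P2: A+T=8, G+C=9 → Tm = 2(8)+4(9) = 52°C
26°C vs 52°C → primer P2 is higher.

Primer P2, 52°C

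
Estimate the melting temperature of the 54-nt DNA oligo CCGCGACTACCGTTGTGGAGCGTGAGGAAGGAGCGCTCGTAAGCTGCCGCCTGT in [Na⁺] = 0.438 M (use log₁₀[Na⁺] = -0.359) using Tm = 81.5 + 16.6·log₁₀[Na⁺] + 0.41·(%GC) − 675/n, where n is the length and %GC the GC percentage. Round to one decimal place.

89.6°C

Length n = 54. C=15, A=9, T=10, G=20
G+C = 35, so %GC = 35/54 × 100 = 64.815%
Salt term: 16.6 × (-0.359) = -5.959
GC term: 0.41 × 64.815 = 26.574; length term: −675/54 = −12.5
Tm = 81.5 + (-5.959) + 26.574 − 12.5 = 89.615 → 89.6°C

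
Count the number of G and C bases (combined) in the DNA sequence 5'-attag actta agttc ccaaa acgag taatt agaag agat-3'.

12

Counting bases: T=10, C=5, A=17, G=7
G+C = 7 + 5 = 12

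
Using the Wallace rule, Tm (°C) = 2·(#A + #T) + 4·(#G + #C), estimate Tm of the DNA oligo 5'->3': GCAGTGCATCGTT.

40°C

Scanning the sequence gives G=4, T=4, A=2, C=3.
So N_AT = 6 and N_GC = 7.
Tm = 2×6 + 4×7 = 40°C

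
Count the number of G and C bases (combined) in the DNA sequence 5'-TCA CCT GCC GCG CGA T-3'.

Scanning the sequence gives G=4, C=7, A=2, T=3.
G+C = 4 + 7 = 11

11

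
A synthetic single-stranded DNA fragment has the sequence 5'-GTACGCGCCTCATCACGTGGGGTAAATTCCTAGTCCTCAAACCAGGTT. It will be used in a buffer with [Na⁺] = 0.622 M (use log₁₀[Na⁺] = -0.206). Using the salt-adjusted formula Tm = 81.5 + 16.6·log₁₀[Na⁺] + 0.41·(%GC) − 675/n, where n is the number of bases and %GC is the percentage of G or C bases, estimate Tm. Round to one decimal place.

Length n = 48. Base counts: A=11, T=12, C=14, G=11
G+C = 25, so %GC = 25/48 × 100 = 52.083%
Salt term: 16.6 × (-0.206) = -3.42
GC term: 0.41 × 52.083 = 21.354; length term: −675/48 = −14.062
Tm = 81.5 + (-3.42) + 21.354 − 14.062 = 85.372 → 85.4°C

85.4°C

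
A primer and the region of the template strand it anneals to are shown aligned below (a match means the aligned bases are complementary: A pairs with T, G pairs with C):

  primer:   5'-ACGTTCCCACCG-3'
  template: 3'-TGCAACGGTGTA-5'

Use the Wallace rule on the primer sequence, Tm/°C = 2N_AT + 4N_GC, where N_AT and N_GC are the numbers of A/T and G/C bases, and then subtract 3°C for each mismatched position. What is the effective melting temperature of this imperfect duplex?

Primer base counts: A=2, T=2, G=2, C=6 → A+T=4, G+C=8
Perfect-match Tm = 2(4) + 4(8) = 8 + 32 = 40°C
Mismatches (positions where the bases are not complementary): 3 (at positions 6, 11, 12)
Effective Tm = 40 − 3×3 = 40 − 9 = 31°C

31°C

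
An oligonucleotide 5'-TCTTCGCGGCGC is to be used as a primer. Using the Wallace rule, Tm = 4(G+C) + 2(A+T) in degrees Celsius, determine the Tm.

Scanning the sequence gives A=0, T=3, G=4, C=5.
AT pairs contribute 3, GC pairs contribute 9.
Tm = 4·9 + 2·3 = 36 + 6 = 42°C

42°C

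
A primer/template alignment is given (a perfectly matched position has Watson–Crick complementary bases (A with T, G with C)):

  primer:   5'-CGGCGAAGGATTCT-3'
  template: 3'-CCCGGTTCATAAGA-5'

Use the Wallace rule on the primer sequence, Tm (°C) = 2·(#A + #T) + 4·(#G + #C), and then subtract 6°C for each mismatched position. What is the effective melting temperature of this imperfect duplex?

Primer base counts: A=3, T=3, G=5, C=3 → A+T=6, G+C=8
Perfect-match Tm = 2(6) + 4(8) = 12 + 32 = 44°C
Mismatches (positions where the bases are not complementary): 3 (at positions 1, 5, 9)
Effective Tm = 44 − 3×6 = 44 − 18 = 26°C

26°C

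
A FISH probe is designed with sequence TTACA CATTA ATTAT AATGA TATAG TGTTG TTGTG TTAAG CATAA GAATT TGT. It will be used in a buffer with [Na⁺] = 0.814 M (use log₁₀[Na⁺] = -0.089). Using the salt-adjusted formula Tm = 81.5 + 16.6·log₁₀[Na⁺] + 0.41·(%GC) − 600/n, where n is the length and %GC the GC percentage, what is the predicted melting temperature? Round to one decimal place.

78.0°C

Length n = 53. Scanning the sequence gives A=18, C=3, G=9, T=23.
G+C = 12, so %GC = 12/53 × 100 = 22.642%
Salt term: 16.6 × (-0.089) = -1.477
GC term: 0.41 × 22.642 = 9.283; length term: −600/53 = −11.321
Tm = 81.5 + (-1.477) + 9.283 − 11.321 = 77.985 → 78.0°C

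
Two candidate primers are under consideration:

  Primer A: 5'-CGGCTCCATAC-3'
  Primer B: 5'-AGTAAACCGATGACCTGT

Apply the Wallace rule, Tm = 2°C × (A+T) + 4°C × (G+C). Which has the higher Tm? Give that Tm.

Primer B, 52°C

Primer A: A+T=4, G+C=7 → Tm = 2(4)+4(7) = 36°C
Primer B: A+T=10, G+C=8 → Tm = 2(10)+4(8) = 52°C
36°C vs 52°C → primer B is higher.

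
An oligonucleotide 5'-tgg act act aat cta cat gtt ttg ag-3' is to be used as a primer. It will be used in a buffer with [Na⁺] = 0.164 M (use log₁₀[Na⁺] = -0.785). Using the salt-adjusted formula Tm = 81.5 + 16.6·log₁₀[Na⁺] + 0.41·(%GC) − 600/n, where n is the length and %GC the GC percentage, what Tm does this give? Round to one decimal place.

59.6°C

Length n = 26. Counting bases: C=4, T=10, A=7, G=5
G+C = 9, so %GC = 9/26 × 100 = 34.615%
Salt term: 16.6 × (-0.785) = -13.031
GC term: 0.41 × 34.615 = 14.192; length term: −600/26 = −23.077
Tm = 81.5 + (-13.031) + 14.192 − 23.077 = 59.584 → 59.6°C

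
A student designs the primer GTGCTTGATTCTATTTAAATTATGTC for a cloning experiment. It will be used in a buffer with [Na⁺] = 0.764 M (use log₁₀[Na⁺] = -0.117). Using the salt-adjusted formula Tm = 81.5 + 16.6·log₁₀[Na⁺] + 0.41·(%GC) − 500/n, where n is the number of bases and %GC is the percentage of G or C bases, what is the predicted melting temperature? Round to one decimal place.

71.4°C

Length n = 26. A=6, G=4, T=13, C=3
G+C = 7, so %GC = 7/26 × 100 = 26.923%
Salt term: 16.6 × (-0.117) = -1.942
GC term: 0.41 × 26.923 = 11.038; length term: −500/26 = −19.231
Tm = 81.5 + (-1.942) + 11.038 − 19.231 = 71.365 → 71.4°C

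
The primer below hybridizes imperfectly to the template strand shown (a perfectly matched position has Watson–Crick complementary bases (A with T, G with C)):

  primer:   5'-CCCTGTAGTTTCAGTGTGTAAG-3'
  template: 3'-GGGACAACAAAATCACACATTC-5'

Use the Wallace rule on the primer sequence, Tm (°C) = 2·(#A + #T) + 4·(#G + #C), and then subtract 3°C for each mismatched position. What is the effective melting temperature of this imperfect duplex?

58°C

Primer base counts: A=4, T=8, G=6, C=4 → A+T=12, G+C=10
Perfect-match Tm = 2(12) + 4(10) = 24 + 40 = 64°C
Mismatches (positions where the bases are not complementary): 2 (at positions 7, 12)
Effective Tm = 64 − 2×3 = 64 − 6 = 58°C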